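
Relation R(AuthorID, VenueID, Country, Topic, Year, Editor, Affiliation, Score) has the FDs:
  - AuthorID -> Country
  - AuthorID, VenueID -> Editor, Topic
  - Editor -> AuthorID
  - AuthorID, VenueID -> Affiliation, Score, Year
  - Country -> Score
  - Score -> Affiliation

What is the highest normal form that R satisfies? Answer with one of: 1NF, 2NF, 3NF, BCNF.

Candidate keys: {AuthorID, VenueID}, {Editor, VenueID}. Prime attributes: {AuthorID, Editor, VenueID}.
AuthorID -> Country: {AuthorID}⁺ = {Affiliation, AuthorID, Country, Score}, which is not all of the attributes, so the left side is not a superkey — BCNF is violated.
Because {Country} is non-prime and the left side of AuthorID -> Country is not a superkey, the relation is not in 3NF.
The proper key subset {AuthorID} of {AuthorID, VenueID} determines non-prime {Affiliation, Country, Score}, so the relation is not even in 2NF.

1NF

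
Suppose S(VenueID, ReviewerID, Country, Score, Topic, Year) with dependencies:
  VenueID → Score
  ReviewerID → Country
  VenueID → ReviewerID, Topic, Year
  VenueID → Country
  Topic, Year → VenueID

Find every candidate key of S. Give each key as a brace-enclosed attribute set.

Closure of {VenueID} is {Country, ReviewerID, Score, Topic, VenueID, Year}, the whole schema; {VenueID} is a candidate key.
Closure of {Topic, Year} is {Country, ReviewerID, Score, Topic, VenueID, Year}, the whole schema; {Topic, Year} is a candidate key.
No proper subset of any of these is a key, and no other minimal superkey exists.

{Topic, Year}, {VenueID}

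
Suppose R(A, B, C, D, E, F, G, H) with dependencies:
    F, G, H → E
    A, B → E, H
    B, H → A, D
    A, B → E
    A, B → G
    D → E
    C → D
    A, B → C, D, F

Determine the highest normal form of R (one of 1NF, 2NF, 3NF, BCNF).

2NF

Candidate keys: {A, B}, {B, H}. Prime attributes: {A, B, H}.
For F, G, H → E we have {F, G, H}⁺ = {E, F, G, H}; {F, G, H} is not a superkey, so BCNF fails.
Because {E} is non-prime and the left side of F, G, H → E is not a superkey, the relation is not in 3NF.
No non-prime attribute depends on a proper subset of any candidate key, so 2NF holds.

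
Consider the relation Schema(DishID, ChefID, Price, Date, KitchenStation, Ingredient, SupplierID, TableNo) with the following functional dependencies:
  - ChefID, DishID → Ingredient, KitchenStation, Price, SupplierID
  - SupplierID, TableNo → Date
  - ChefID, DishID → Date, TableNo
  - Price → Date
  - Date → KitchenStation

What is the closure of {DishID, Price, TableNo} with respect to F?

{Date, DishID, KitchenStation, Price, TableNo}

Start with {DishID, Price, TableNo}.
Price → Date applies; add {Date} → now {Date, DishID, Price, TableNo}.
Date → KitchenStation applies; add {KitchenStation} → now {Date, DishID, KitchenStation, Price, TableNo}.
No further FD applies.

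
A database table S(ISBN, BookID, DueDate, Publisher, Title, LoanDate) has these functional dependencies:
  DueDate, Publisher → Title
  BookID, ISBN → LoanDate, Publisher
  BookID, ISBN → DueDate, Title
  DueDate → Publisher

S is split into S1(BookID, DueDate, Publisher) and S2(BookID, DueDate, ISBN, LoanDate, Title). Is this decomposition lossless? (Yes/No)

Yes

S1 ∩ S2 = {BookID, DueDate}; its closure under F is {BookID, DueDate, Publisher, Title}.
This includes all of S1, so the common attributes are a superkey of S1 — the join is lossless.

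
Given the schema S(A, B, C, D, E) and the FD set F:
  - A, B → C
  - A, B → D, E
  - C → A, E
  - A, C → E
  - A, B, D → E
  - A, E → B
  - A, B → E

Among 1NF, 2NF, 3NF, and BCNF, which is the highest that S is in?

Candidate keys: {A, B}, {A, E}, {C}. Prime attributes: {A, B, C, E}.
The left-hand side of every FD is a superkey, so BCNF is satisfied.

BCNF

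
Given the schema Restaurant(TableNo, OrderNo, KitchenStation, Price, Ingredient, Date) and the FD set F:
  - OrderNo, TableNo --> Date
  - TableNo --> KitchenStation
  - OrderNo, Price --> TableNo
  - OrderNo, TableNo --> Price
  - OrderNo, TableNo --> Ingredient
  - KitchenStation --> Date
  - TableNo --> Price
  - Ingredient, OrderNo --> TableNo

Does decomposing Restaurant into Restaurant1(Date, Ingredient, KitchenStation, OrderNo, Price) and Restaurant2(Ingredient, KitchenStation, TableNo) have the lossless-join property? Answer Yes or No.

No

Restaurant1 ∩ Restaurant2 = {Ingredient, KitchenStation}; its closure under F is {Date, Ingredient, KitchenStation}.
Neither Restaurant1 nor Restaurant2 is contained in that closure, so the decomposition is lossy.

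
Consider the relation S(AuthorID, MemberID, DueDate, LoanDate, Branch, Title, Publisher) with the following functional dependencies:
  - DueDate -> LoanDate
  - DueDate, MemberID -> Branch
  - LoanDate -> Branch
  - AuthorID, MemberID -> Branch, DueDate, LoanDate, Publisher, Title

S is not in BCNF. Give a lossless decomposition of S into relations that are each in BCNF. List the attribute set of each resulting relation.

{AuthorID, DueDate, MemberID, Publisher, Title}; {Branch, LoanDate}; {DueDate, LoanDate}

Candidate key of the original relation: {AuthorID, MemberID}.
In {AuthorID, Branch, DueDate, LoanDate, MemberID, Publisher, Title}, {DueDate} is not a superkey ({DueDate}⁺ restricted to this set is {Branch, DueDate, LoanDate}), so split on DueDate -> Branch, LoanDate into {Branch, DueDate, LoanDate} and {AuthorID, DueDate, MemberID, Publisher, Title}.
In {Branch, DueDate, LoanDate}, {LoanDate} is not a superkey ({LoanDate}⁺ restricted to this set is {Branch, LoanDate}), so split on LoanDate -> Branch into {Branch, LoanDate} and {DueDate, LoanDate}.
{Branch, LoanDate}: every determinant is a superkey — BCNF.
{DueDate, LoanDate}: every determinant is a superkey — BCNF.
{AuthorID, DueDate, MemberID, Publisher, Title}: every determinant is a superkey — BCNF.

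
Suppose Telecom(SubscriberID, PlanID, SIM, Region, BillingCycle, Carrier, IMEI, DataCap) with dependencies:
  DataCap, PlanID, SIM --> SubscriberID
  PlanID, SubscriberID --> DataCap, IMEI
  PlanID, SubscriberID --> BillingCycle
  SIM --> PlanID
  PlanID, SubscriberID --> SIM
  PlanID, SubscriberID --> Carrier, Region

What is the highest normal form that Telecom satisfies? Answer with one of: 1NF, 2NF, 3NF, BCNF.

Candidate keys: {DataCap, SIM}, {PlanID, SubscriberID}, {SIM, SubscriberID}. Prime attributes: {DataCap, PlanID, SIM, SubscriberID}.
SIM --> PlanID: {SIM}⁺ = {PlanID, SIM}, which is not all of the attributes, so the left side is not a superkey — BCNF is violated.
Since {PlanID} ⊆ prime attributes and every other non-superkey FD also has a prime right side, the schema is in 3NF.

3NF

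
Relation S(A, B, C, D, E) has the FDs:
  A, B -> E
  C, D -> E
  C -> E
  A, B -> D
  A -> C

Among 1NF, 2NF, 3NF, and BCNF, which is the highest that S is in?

1NF

Candidate key: {A, B}. Prime attributes: {A, B}.
For C, D -> E we have {C, D}⁺ = {C, D, E}; {C, D} is not a superkey, so BCNF fails.
C, D -> E determines the non-prime attribute {E} from a non-superkey — 3NF is violated.
Since {A} ⊂ {A, B} and {A}⁺ ⊇ {C, E} with {C, E} non-prime, there is a partial dependency; 2NF fails.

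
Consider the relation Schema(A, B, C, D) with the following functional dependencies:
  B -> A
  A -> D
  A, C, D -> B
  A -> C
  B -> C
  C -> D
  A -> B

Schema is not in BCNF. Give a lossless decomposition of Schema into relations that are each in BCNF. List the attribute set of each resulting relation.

Candidate keys of the original relation: {A}, {B}.
{A, B, C, D}: {C} determines {C, D} here but is not a superkey — split on C -> D, giving {C, D} and {A, B, C}.
{C, D}: every determinant is a superkey — BCNF.
{A, B, C}: every determinant is a superkey — BCNF.

{A, B, C}; {C, D}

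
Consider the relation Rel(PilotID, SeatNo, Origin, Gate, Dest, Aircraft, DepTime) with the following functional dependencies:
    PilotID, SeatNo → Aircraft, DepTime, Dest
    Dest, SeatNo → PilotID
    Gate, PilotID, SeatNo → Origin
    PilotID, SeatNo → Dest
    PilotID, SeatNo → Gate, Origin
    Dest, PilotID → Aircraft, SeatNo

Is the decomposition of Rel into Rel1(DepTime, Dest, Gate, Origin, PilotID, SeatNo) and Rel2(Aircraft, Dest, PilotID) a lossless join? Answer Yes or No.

Common attributes: {Dest, PilotID}; their closure is {Aircraft, DepTime, Dest, Gate, Origin, PilotID, SeatNo}.
This includes all of Rel1, so the common attributes are a superkey of Rel1 — the join is lossless.

Yes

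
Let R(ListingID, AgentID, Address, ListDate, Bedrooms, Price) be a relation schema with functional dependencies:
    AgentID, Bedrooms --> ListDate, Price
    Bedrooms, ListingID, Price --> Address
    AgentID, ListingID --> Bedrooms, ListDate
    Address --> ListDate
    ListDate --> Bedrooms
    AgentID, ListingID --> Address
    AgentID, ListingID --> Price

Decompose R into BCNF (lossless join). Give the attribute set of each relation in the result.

Candidate key of the original relation: {AgentID, ListingID}.
In {Address, AgentID, Bedrooms, ListDate, ListingID, Price}, {AgentID, Bedrooms} is not a superkey ({AgentID, Bedrooms}⁺ restricted to this set is {AgentID, Bedrooms, ListDate, Price}), so split on AgentID, Bedrooms --> ListDate, Price into {AgentID, Bedrooms, ListDate, Price} and {Address, AgentID, Bedrooms, ListingID}.
In {AgentID, Bedrooms, ListDate, Price}, {ListDate} is not a superkey ({ListDate}⁺ restricted to this set is {Bedrooms, ListDate}), so split on ListDate --> Bedrooms into {Bedrooms, ListDate} and {AgentID, ListDate, Price}.
{Bedrooms, ListDate}: every determinant is a superkey — BCNF.
{AgentID, ListDate, Price}: every determinant is a superkey — BCNF.
In {Address, AgentID, Bedrooms, ListingID}, {Address} is not a superkey ({Address}⁺ restricted to this set is {Address, Bedrooms}), so split on Address --> Bedrooms into {Address, Bedrooms} and {Address, AgentID, ListingID}.
{Address, Bedrooms}: every determinant is a superkey — BCNF.
{Address, AgentID, ListingID}: every determinant is a superkey — BCNF.

{Address, AgentID, ListingID}; {Address, Bedrooms}; {AgentID, ListDate, Price}; {Bedrooms, ListDate}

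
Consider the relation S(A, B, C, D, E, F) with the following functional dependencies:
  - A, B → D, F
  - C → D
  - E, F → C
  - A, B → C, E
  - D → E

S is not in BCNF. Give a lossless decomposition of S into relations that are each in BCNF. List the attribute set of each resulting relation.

Candidate key of the original relation: {A, B}.
{A, B, C, D, E, F}: {C} determines {C, D, E} here but is not a superkey — split on C → D, E, giving {C, D, E} and {A, B, C, F}.
{C, D, E}: {D} determines {D, E} here but is not a superkey — split on D → E, giving {D, E} and {C, D}.
{D, E}: every determinant is a superkey — BCNF.
{C, D}: every determinant is a superkey — BCNF.
{A, B, C, F}: every determinant is a superkey — BCNF.

{A, B, C, F}; {C, D}; {D, E}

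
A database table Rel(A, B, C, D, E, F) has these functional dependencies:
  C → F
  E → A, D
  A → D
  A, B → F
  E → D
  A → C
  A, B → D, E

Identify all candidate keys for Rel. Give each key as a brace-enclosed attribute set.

{A, B}, {B, E}

No FD produces {B}, so it must be in every candidate key.
{A, B}⁺ = {A, B, C, D, E, F}, which is every attribute, so {A, B} is a candidate key.
{B, E}⁺ = {A, B, C, D, E, F}, which is every attribute, so {B, E} is a candidate key.
Any other superkey properly contains one of these, so there are no further candidate keys.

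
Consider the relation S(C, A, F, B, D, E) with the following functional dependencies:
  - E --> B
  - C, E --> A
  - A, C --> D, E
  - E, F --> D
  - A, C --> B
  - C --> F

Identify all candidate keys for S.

{A, C}, {C, E}

Attributes never on any right-hand side: {C} — every candidate key must contain it.
{A, C} is a candidate key since {A, C}⁺ = {A, B, C, D, E, F} covers every attribute.
{C, E} is a candidate key since {C, E}⁺ = {A, B, C, D, E, F} covers every attribute.
These are minimal and exhaustive — every other superkey contains one of them.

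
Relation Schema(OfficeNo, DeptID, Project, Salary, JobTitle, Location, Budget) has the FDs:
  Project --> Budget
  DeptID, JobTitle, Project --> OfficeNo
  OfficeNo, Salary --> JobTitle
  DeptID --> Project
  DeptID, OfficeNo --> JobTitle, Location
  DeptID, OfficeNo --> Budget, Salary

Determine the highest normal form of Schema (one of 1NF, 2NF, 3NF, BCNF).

1NF

Candidate keys: {DeptID, JobTitle}, {DeptID, OfficeNo}. Prime attributes: {DeptID, JobTitle, OfficeNo}.
Project --> Budget: {Project}⁺ = {Budget, Project}, which is not all of the attributes, so the left side is not a superkey — BCNF is violated.
Project --> Budget has non-prime {Budget} on the right and a non-superkey on the left, so 3NF fails.
The proper key subset {DeptID} of {DeptID, JobTitle} determines non-prime {Budget, Project}, so the relation is not even in 2NF.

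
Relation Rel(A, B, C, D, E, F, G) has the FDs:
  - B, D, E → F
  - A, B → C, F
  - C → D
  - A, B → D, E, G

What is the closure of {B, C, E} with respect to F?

{B, C, D, E, F}

Start with {B, C, E}.
C → D applies; add {D} → now {B, C, D, E}.
B, D, E → F applies; add {F} → now {B, C, D, E, F}.
No further FD applies.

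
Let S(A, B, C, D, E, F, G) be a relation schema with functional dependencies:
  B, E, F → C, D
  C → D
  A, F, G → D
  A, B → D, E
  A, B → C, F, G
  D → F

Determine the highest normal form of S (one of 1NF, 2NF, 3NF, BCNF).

2NF

Candidate key: {A, B}. Prime attributes: {A, B}.
For B, E, F → C, D we have {B, E, F}⁺ = {B, C, D, E, F}; {B, E, F} is not a superkey, so BCNF fails.
B, E, F → C, D has non-prime {C, D} on the right and a non-superkey on the left, so 3NF fails.
No proper subset of a key has a non-prime attribute in its closure, so there is no partial dependency; 2NF holds.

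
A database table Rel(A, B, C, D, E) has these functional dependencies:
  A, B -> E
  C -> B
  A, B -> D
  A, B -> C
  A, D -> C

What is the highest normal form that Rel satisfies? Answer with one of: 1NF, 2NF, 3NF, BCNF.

Candidate keys: {A, B}, {A, C}, {A, D}. Prime attributes: {A, B, C, D}.
C -> B breaks BCNF: {C}⁺ = {B, C}, so {C} is not a superkey.
But every attribute on its right side ({B}) is prime, and the same holds for every other non-superkey FD, so 3NF still holds.

3NF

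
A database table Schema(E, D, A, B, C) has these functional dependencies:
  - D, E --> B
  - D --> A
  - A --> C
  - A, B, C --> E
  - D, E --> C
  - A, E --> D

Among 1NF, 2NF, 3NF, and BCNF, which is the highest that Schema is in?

1NF

Candidate keys: {A, B}, {A, E}, {B, D}, {D, E}. Prime attributes: {A, B, D, E}.
D --> A breaks BCNF: {D}⁺ = {A, C, D}, so {D} is not a superkey.
A --> C has non-prime {C} on the right and a non-superkey on the left, so 3NF fails.
{A} is a proper subset of the key {A, B}, and {A}⁺ contains the non-prime attribute {C} — a partial dependency, so 2NF is violated.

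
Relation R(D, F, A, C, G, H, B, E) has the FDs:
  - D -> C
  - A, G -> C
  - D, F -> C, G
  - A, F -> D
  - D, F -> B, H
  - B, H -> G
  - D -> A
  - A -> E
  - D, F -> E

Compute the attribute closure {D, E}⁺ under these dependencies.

{A, C, D, E}

Start with {D, E}.
D -> C applies; add {C} → now {C, D, E}.
D -> A applies; add {A} → now {A, C, D, E}.
No further FD applies.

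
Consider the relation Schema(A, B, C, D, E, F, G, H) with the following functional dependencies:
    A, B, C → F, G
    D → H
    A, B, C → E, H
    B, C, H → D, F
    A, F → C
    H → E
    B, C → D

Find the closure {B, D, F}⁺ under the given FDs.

{B, D, E, F, H}

Start with {B, D, F}.
D → H applies; add {H} → now {B, D, F, H}.
H → E applies; add {E} → now {B, D, E, F, H}.
No further FD applies.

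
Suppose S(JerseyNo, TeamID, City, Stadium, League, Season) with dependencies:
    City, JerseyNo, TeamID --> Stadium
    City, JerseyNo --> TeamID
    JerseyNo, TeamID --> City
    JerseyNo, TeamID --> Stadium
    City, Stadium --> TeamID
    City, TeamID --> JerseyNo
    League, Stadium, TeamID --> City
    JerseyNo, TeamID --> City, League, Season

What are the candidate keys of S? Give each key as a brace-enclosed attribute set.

{City, JerseyNo}, {City, Stadium}, {City, TeamID}, {JerseyNo, TeamID}, {League, Stadium, TeamID}

{City, JerseyNo}⁺ = {City, JerseyNo, League, Season, Stadium, TeamID}, which is every attribute, so {City, JerseyNo} is a candidate key.
{City, Stadium}⁺ = {City, JerseyNo, League, Season, Stadium, TeamID}, which is every attribute, so {City, Stadium} is a candidate key.
{City, TeamID}⁺ = {City, JerseyNo, League, Season, Stadium, TeamID}, which is every attribute, so {City, TeamID} is a candidate key.
{JerseyNo, TeamID}⁺ = {City, JerseyNo, League, Season, Stadium, TeamID}, which is every attribute, so {JerseyNo, TeamID} is a candidate key.
{League, Stadium, TeamID}⁺ = {City, JerseyNo, League, Season, Stadium, TeamID}, which is every attribute, so {League, Stadium, TeamID} is a candidate key.
Any other superkey properly contains one of these, so there are no further candidate keys.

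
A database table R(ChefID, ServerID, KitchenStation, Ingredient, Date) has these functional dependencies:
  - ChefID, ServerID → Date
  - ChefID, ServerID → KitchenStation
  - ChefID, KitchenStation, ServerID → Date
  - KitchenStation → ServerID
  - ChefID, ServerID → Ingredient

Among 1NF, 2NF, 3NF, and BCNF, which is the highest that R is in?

3NF

Candidate keys: {ChefID, KitchenStation}, {ChefID, ServerID}. Prime attributes: {ChefID, KitchenStation, ServerID}.
KitchenStation → ServerID breaks BCNF: {KitchenStation}⁺ = {KitchenStation, ServerID}, so {KitchenStation} is not a superkey.
Since {ServerID} ⊆ prime attributes and every other non-superkey FD also has a prime right side, the schema is in 3NF.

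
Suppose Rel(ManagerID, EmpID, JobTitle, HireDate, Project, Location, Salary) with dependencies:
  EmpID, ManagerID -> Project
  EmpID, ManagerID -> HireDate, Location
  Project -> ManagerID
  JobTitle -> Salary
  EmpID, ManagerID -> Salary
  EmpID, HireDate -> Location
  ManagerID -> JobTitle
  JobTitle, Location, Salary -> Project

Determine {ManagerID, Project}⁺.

{JobTitle, ManagerID, Project, Salary}

Start with {ManagerID, Project}.
ManagerID -> JobTitle applies; add {JobTitle} → now {JobTitle, ManagerID, Project}.
JobTitle -> Salary applies; add {Salary} → now {JobTitle, ManagerID, Project, Salary}.
No further FD applies.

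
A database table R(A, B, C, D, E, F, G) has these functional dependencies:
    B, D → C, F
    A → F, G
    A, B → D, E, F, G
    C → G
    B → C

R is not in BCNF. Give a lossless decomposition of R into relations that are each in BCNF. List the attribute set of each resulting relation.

Candidate key of the original relation: {A, B}.
{A, B, C, D, E, F, G}: {B, D} determines {B, C, D, F, G} here but is not a superkey — split on B, D → C, F, G, giving {B, C, D, F, G} and {A, B, D, E}.
{B, C, D, F, G}: {C} determines {C, G} here but is not a superkey — split on C → G, giving {C, G} and {B, C, D, F}.
{C, G} is in BCNF.
{B, C, D, F}: {B} determines {B, C} here but is not a superkey — split on B → C, giving {B, C} and {B, D, F}.
{B, C} is in BCNF.
{B, D, F} is in BCNF.
{A, B, D, E} is in BCNF.

{A, B, D, E}; {B, C}; {B, D, F}; {C, G}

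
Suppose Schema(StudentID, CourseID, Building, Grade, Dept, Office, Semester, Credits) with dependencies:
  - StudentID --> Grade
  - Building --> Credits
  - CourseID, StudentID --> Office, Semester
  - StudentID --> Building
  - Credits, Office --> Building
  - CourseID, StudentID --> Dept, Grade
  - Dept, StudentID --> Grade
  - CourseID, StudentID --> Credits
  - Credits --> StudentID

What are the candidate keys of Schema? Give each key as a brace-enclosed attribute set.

Attributes never on any right-hand side: {CourseID} — every candidate key must contain it.
Closure of {Building, CourseID} is {Building, CourseID, Credits, Dept, Grade, Office, Semester, StudentID}, the whole schema; {Building, CourseID} is a candidate key.
Closure of {CourseID, Credits} is {Building, CourseID, Credits, Dept, Grade, Office, Semester, StudentID}, the whole schema; {CourseID, Credits} is a candidate key.
Closure of {CourseID, StudentID} is {Building, CourseID, Credits, Dept, Grade, Office, Semester, StudentID}, the whole schema; {CourseID, StudentID} is a candidate key.
No proper subset of any of these is a key, and no other minimal superkey exists.

{Building, CourseID}, {CourseID, Credits}, {CourseID, StudentID}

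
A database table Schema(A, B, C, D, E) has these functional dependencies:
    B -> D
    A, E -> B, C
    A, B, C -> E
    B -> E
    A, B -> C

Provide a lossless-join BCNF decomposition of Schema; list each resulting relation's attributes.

Candidate keys of the original relation: {A, B}, {A, E}.
Within {A, B, C, D, E}: {B}⁺ ∩ {A, B, C, D, E} = {B, D, E}, not the whole set, so B -> D, E violates BCNF; decompose into {B, D, E} and {A, B, C}.
{B, D, E}: every determinant is a superkey — BCNF.
{A, B, C}: every determinant is a superkey — BCNF.

{A, B, C}; {B, D, E}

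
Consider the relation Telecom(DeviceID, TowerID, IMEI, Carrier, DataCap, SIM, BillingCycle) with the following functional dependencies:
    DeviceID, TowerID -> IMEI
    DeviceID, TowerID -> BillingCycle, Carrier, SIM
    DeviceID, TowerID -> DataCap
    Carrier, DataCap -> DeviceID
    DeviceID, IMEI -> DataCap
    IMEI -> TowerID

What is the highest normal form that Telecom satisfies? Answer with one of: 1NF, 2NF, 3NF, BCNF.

Candidate keys: {Carrier, DataCap, IMEI}, {Carrier, DataCap, TowerID}, {DeviceID, IMEI}, {DeviceID, TowerID}. Prime attributes: {Carrier, DataCap, DeviceID, IMEI, TowerID}.
Carrier, DataCap -> DeviceID: {Carrier, DataCap}⁺ = {Carrier, DataCap, DeviceID}, which is not all of the attributes, so the left side is not a superkey — BCNF is violated.
But every attribute on its right side ({DeviceID}) is prime, and the same holds for every other non-superkey FD, so 3NF still holds.

3NF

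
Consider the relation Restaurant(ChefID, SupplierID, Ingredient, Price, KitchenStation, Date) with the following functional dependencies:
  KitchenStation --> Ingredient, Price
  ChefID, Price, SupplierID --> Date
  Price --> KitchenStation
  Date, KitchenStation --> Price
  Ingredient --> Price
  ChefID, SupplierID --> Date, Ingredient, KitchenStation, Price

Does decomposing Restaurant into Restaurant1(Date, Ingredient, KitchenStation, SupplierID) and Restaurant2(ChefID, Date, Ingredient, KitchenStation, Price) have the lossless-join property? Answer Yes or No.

The shared attributes are {Date, Ingredient, KitchenStation} and {Date, Ingredient, KitchenStation}⁺ = {Date, Ingredient, KitchenStation, Price}.
Neither Restaurant1 nor Restaurant2 is contained in that closure, so the decomposition is lossy.

No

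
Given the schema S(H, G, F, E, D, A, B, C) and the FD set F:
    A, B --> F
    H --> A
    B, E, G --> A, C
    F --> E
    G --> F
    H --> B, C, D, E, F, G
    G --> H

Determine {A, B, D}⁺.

Start with {A, B, D}.
A, B --> F applies; add {F} → now {A, B, D, F}.
F --> E applies; add {E} → now {A, B, D, E, F}.
No further FD applies.

{A, B, D, E, F}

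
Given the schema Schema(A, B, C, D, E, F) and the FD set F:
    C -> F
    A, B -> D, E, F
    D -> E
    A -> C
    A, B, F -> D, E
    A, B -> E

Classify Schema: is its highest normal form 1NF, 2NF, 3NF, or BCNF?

Candidate key: {A, B}. Prime attributes: {A, B}.
For C -> F we have {C}⁺ = {C, F}; {C} is not a superkey, so BCNF fails.
C -> F determines the non-prime attribute {F} from a non-superkey — 3NF is violated.
The proper key subset {A} of {A, B} determines non-prime {C, F}, so the relation is not even in 2NF.

1NF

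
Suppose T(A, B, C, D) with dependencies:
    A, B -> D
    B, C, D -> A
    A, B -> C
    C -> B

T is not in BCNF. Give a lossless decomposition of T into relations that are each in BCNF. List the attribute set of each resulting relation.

{A, C, D}; {B, C}

Candidate keys of the original relation: {A, B}, {A, C}, {C, D}.
{A, B, C, D}: {C} determines {B, C} here but is not a superkey — split on C -> B, giving {B, C} and {A, C, D}.
{B, C} is in BCNF.
{A, C, D} is in BCNF.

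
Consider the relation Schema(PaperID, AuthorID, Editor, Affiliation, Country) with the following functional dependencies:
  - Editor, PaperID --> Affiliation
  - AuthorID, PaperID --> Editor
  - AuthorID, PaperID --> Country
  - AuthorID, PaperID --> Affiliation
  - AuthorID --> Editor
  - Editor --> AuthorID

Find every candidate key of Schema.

{AuthorID, PaperID}, {Editor, PaperID}

Attributes never on any right-hand side: {PaperID} — every candidate key must contain it.
Closure of {AuthorID, PaperID} is {Affiliation, AuthorID, Country, Editor, PaperID}, the whole schema; {AuthorID, PaperID} is a candidate key.
Closure of {Editor, PaperID} is {Affiliation, AuthorID, Country, Editor, PaperID}, the whole schema; {Editor, PaperID} is a candidate key.
These are minimal and exhaustive — every other superkey contains one of them.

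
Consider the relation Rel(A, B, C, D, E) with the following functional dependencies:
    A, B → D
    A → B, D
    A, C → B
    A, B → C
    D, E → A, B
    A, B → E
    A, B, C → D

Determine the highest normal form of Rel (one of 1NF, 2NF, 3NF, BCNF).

BCNF

Candidate keys: {A}, {D, E}. Prime attributes: {A, D, E}.
The left-hand side of every FD is a superkey, so BCNF is satisfied.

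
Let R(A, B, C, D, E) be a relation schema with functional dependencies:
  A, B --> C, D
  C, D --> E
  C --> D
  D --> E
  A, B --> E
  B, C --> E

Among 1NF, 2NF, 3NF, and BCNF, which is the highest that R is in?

2NF

Candidate key: {A, B}. Prime attributes: {A, B}.
For C, D --> E we have {C, D}⁺ = {C, D, E}; {C, D} is not a superkey, so BCNF fails.
C, D --> E has non-prime {E} on the right and a non-superkey on the left, so 3NF fails.
Checking every proper subset of each key, none determines a non-prime attribute — 2NF is satisfied.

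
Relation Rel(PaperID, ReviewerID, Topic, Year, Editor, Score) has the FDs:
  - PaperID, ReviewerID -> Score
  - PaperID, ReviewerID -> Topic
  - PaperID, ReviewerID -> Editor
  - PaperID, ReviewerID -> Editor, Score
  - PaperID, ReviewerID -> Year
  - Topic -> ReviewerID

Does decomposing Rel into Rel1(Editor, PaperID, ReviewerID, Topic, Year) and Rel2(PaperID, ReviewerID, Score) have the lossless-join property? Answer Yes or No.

Rel1 ∩ Rel2 = {PaperID, ReviewerID}; its closure under F is {Editor, PaperID, ReviewerID, Score, Topic, Year}.
This includes all of Rel1, so the common attributes are a superkey of Rel1 — the join is lossless.

Yes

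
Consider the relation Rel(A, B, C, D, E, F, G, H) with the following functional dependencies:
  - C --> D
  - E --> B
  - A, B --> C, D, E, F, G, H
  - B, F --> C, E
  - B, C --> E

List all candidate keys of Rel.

{A, B}, {A, E}

{A} never appears on the right of any FD, so every key must include it.
{A, B} is a candidate key since {A, B}⁺ = {A, B, C, D, E, F, G, H} covers every attribute.
{A, E} is a candidate key since {A, E}⁺ = {A, B, C, D, E, F, G, H} covers every attribute.
Any other superkey properly contains one of these, so there are no further candidate keys.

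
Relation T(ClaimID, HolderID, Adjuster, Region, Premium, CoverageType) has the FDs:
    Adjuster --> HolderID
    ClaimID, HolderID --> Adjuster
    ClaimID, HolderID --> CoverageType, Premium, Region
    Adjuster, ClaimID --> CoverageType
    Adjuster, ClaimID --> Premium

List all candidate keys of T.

{ClaimID} never appears on the right of any FD, so every key must include it.
{Adjuster, ClaimID}⁺ = {Adjuster, ClaimID, CoverageType, HolderID, Premium, Region}, which is every attribute, so {Adjuster, ClaimID} is a candidate key.
{ClaimID, HolderID}⁺ = {Adjuster, ClaimID, CoverageType, HolderID, Premium, Region}, which is every attribute, so {ClaimID, HolderID} is a candidate key.
No proper subset of any of these is a key, and no other minimal superkey exists.

{Adjuster, ClaimID}, {ClaimID, HolderID}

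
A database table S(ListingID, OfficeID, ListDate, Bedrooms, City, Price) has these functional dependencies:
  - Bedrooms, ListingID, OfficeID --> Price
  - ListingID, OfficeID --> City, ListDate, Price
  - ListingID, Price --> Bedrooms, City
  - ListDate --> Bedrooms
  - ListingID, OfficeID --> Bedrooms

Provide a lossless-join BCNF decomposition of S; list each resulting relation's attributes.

Candidate key of the original relation: {ListingID, OfficeID}.
Within {Bedrooms, City, ListDate, ListingID, OfficeID, Price}: {ListingID, Price}⁺ ∩ {Bedrooms, City, ListDate, ListingID, OfficeID, Price} = {Bedrooms, City, ListingID, Price}, not the whole set, so ListingID, Price --> Bedrooms, City violates BCNF; decompose into {Bedrooms, City, ListingID, Price} and {ListDate, ListingID, OfficeID, Price}.
{Bedrooms, City, ListingID, Price} has no BCNF violation.
{ListDate, ListingID, OfficeID, Price} has no BCNF violation.

{Bedrooms, City, ListingID, Price}; {ListDate, ListingID, OfficeID, Price}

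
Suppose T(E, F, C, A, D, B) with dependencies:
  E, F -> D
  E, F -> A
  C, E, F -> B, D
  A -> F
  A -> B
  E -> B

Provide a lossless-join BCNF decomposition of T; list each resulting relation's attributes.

Candidate keys of the original relation: {A, C, E}, {C, E, F}.
{A, B, C, D, E, F}: {E, F} determines {A, B, D, E, F} here but is not a superkey — split on E, F -> A, B, D, giving {A, B, D, E, F} and {C, E, F}.
{A, B, D, E, F}: {A} determines {A, B, F} here but is not a superkey — split on A -> B, F, giving {A, B, F} and {A, D, E}.
{A, B, F} has no BCNF violation.
{A, D, E} has no BCNF violation.
{C, E, F} has no BCNF violation.

{A, B, F}; {A, D, E}; {C, E, F}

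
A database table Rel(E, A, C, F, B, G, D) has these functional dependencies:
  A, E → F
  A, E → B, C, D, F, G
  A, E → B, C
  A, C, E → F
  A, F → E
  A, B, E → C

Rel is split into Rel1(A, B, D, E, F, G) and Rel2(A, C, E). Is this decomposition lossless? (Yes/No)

Yes

Common attributes: {A, E}; their closure is {A, B, C, D, E, F, G}.
This includes all of Rel1, so the common attributes are a superkey of Rel1 — the join is lossless.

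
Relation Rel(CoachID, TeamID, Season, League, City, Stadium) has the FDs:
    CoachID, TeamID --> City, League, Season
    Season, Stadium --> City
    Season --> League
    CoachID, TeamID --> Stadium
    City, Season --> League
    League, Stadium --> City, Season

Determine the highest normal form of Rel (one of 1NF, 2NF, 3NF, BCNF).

2NF

Candidate key: {CoachID, TeamID}. Prime attributes: {CoachID, TeamID}.
For Season, Stadium --> City we have {Season, Stadium}⁺ = {City, League, Season, Stadium}; {Season, Stadium} is not a superkey, so BCNF fails.
Season, Stadium --> City has non-prime {City} on the right and a non-superkey on the left, so 3NF fails.
No proper subset of a key has a non-prime attribute in its closure, so there is no partial dependency; 2NF holds.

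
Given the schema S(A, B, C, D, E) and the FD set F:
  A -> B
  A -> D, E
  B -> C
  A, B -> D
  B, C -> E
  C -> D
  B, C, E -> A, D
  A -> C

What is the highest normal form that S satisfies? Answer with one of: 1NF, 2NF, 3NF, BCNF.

2NF

Candidate keys: {A}, {B}. Prime attributes: {A, B}.
C -> D breaks BCNF: {C}⁺ = {C, D}, so {C} is not a superkey.
Because {D} is non-prime and the left side of C -> D is not a superkey, the relation is not in 3NF.
All keys have size 1, which rules out partial dependencies — 2NF is satisfied.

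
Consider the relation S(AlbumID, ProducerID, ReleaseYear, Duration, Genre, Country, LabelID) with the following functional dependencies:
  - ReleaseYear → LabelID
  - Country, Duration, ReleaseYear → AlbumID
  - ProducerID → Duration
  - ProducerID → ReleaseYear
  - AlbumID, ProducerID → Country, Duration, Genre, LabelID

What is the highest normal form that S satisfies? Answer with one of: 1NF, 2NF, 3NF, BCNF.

Candidate keys: {AlbumID, ProducerID}, {Country, ProducerID}. Prime attributes: {AlbumID, Country, ProducerID}.
ReleaseYear → LabelID breaks BCNF: {ReleaseYear}⁺ = {LabelID, ReleaseYear}, so {ReleaseYear} is not a superkey.
Because {LabelID} is non-prime and the left side of ReleaseYear → LabelID is not a superkey, the relation is not in 3NF.
The proper key subset {ProducerID} of {AlbumID, ProducerID} determines non-prime {Duration, LabelID, ReleaseYear}, so the relation is not even in 2NF.

1NF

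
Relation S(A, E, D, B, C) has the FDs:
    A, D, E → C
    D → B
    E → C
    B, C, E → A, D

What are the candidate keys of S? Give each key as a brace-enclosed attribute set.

{B, E}, {D, E}

No FD produces {E}, so it must be in every candidate key.
{B, E}⁺ = {A, B, C, D, E}, which is every attribute, so {B, E} is a candidate key.
{D, E}⁺ = {A, B, C, D, E}, which is every attribute, so {D, E} is a candidate key.
Any other superkey properly contains one of these, so there are no further candidate keys.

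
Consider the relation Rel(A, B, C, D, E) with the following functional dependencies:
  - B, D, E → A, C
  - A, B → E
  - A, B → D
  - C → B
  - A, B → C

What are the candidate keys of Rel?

{A, B}, {A, C}, {B, D, E}, {C, D, E}

{A, B}⁺ = {A, B, C, D, E} — all of the relation — so {A, B} is a candidate key.
{A, C}⁺ = {A, B, C, D, E} — all of the relation — so {A, C} is a candidate key.
{B, D, E}⁺ = {A, B, C, D, E} — all of the relation — so {B, D, E} is a candidate key.
{C, D, E}⁺ = {A, B, C, D, E} — all of the relation — so {C, D, E} is a candidate key.
Any other superkey properly contains one of these, so there are no further candidate keys.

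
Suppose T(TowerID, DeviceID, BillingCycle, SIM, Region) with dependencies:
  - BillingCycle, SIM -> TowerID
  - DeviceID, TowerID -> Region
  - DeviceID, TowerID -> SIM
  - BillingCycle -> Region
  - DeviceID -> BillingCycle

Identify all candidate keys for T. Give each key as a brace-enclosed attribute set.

{DeviceID, SIM}, {DeviceID, TowerID}

{DeviceID} never appears on the right of any FD, so every key must include it.
{DeviceID, SIM} is a candidate key since {DeviceID, SIM}⁺ = {BillingCycle, DeviceID, Region, SIM, TowerID} covers every attribute.
{DeviceID, TowerID} is a candidate key since {DeviceID, TowerID}⁺ = {BillingCycle, DeviceID, Region, SIM, TowerID} covers every attribute.
These are minimal and exhaustive — every other superkey contains one of them.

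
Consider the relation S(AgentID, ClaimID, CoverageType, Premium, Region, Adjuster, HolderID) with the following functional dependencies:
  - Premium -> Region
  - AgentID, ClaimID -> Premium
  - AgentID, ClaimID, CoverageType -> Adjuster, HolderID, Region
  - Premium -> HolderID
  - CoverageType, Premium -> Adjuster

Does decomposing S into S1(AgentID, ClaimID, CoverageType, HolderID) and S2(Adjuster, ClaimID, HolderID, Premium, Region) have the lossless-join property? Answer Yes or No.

The shared attributes are {ClaimID, HolderID} and {ClaimID, HolderID}⁺ = {ClaimID, HolderID}.
S1 ⊄ {ClaimID, HolderID} and S2 ⊄ {ClaimID, HolderID}, so the split is lossy.

No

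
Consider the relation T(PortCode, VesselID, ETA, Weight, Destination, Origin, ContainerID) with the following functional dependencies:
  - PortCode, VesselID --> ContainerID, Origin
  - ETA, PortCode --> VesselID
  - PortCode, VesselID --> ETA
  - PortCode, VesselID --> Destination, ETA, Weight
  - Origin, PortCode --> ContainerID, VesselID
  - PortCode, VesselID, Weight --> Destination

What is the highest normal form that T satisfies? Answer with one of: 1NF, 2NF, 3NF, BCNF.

Candidate keys: {ETA, PortCode}, {Origin, PortCode}, {PortCode, VesselID}. Prime attributes: {ETA, Origin, PortCode, VesselID}.
Each dependency's left side is a superkey — BCNF holds.

BCNF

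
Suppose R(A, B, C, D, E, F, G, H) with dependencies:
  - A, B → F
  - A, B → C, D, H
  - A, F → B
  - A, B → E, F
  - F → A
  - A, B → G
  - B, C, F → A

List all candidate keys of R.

{A, B}, {F}

{F}⁺ = {A, B, C, D, E, F, G, H}, which is every attribute, so {F} is a candidate key.
{A, B}⁺ = {A, B, C, D, E, F, G, H}, which is every attribute, so {A, B} is a candidate key.
These are minimal and exhaustive — every other superkey contains one of them.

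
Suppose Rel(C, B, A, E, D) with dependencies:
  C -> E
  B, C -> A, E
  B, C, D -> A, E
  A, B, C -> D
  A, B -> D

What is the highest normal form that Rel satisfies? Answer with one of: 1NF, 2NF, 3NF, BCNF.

1NF

Candidate key: {B, C}. Prime attributes: {B, C}.
For C -> E we have {C}⁺ = {C, E}; {C} is not a superkey, so BCNF fails.
Because {E} is non-prime and the left side of C -> E is not a superkey, the relation is not in 3NF.
{C} is a proper subset of the key {B, C}, and {C}⁺ contains the non-prime attribute {E} — a partial dependency, so 2NF is violated.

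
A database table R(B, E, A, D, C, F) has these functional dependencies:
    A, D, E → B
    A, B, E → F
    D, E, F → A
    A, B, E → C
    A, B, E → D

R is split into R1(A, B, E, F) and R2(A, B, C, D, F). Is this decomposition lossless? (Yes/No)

No

R1 ∩ R2 = {A, B, F}; its closure under F is {A, B, F}.
R1 ⊄ {A, B, F} and R2 ⊄ {A, B, F}, so the split is lossy.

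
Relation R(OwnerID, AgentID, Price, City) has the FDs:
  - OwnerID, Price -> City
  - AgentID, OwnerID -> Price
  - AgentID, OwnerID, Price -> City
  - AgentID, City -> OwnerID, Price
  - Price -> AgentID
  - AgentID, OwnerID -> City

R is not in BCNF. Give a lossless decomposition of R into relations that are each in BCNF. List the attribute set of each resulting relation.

{AgentID, Price}; {City, OwnerID, Price}

Candidate keys of the original relation: {AgentID, City}, {AgentID, OwnerID}, {City, Price}, {OwnerID, Price}.
{AgentID, City, OwnerID, Price}: {Price} determines {AgentID, Price} here but is not a superkey — split on Price -> AgentID, giving {AgentID, Price} and {City, OwnerID, Price}.
{AgentID, Price} is in BCNF.
{City, OwnerID, Price} is in BCNF.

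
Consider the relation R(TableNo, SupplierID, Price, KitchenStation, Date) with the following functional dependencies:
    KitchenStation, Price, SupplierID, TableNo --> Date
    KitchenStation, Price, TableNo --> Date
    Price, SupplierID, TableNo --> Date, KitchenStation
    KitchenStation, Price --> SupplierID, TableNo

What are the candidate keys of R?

{Price} never appears on the right of any FD, so every key must include it.
Closure of {KitchenStation, Price} is {Date, KitchenStation, Price, SupplierID, TableNo}, the whole schema; {KitchenStation, Price} is a candidate key.
Closure of {Price, SupplierID, TableNo} is {Date, KitchenStation, Price, SupplierID, TableNo}, the whole schema; {Price, SupplierID, TableNo} is a candidate key.
No proper subset of any of these is a key, and no other minimal superkey exists.

{KitchenStation, Price}, {Price, SupplierID, TableNo}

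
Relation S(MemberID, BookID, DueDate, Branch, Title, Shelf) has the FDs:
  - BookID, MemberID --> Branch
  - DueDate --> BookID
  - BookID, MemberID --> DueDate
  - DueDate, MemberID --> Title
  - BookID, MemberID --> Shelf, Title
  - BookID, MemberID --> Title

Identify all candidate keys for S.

Attributes never on any right-hand side: {MemberID} — every candidate key must contain it.
{BookID, MemberID}⁺ = {BookID, Branch, DueDate, MemberID, Shelf, Title} — all of the relation — so {BookID, MemberID} is a candidate key.
{DueDate, MemberID}⁺ = {BookID, Branch, DueDate, MemberID, Shelf, Title} — all of the relation — so {DueDate, MemberID} is a candidate key.
These are minimal and exhaustive — every other superkey contains one of them.

{BookID, MemberID}, {DueDate, MemberID}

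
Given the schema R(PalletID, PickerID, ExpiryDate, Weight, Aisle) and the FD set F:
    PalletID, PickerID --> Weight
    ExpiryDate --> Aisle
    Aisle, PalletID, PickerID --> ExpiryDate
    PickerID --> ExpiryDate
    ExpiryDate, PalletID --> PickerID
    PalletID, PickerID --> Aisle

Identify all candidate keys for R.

{ExpiryDate, PalletID}, {PalletID, PickerID}

{PalletID} never appears on the right of any FD, so every key must include it.
{ExpiryDate, PalletID}⁺ = {Aisle, ExpiryDate, PalletID, PickerID, Weight}, which is every attribute, so {ExpiryDate, PalletID} is a candidate key.
{PalletID, PickerID}⁺ = {Aisle, ExpiryDate, PalletID, PickerID, Weight}, which is every attribute, so {PalletID, PickerID} is a candidate key.
No proper subset of any of these is a key, and no other minimal superkey exists.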